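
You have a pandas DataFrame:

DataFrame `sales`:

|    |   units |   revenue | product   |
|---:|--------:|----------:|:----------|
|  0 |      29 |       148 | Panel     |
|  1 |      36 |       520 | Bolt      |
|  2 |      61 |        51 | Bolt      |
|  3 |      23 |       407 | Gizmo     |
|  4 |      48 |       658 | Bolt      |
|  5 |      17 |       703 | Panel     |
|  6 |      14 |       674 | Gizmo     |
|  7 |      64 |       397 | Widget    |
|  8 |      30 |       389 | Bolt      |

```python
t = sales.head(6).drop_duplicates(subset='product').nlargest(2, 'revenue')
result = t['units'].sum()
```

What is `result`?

59

take first 6 rows:
   units  revenue product
0     29      148   Panel
1     36      520    Bolt
2     61       51    Bolt
3     23      407   Gizmo
4     48      658    Bolt
5     17      703   Panel
drop duplicate product (keep=first):
   units  revenue product
0     29      148   Panel
1     36      520    Bolt
3     23      407   Gizmo
take 2 rows with largest revenue:
   units  revenue product
1     36      520    Bolt
3     23      407   Gizmo
So sum() = 59.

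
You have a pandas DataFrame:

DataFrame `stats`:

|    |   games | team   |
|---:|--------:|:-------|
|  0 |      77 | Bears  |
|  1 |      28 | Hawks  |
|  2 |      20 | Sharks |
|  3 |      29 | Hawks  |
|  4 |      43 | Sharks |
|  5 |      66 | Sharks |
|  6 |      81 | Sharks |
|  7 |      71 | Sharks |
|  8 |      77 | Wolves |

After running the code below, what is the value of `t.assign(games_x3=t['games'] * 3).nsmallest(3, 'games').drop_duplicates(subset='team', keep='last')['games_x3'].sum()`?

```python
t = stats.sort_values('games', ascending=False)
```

147

sort by games descending:
   games    team
6     81  Sharks
0     77   Bears
8     77  Wolves
7     71  Sharks
5     66  Sharks
4     43  Sharks
3     29   Hawks
1     28   Hawks
2     20  Sharks
add column games_x3 = t['games'] * 3:
   games    team  games_x3
6     81  Sharks       243
0     77   Bears       231
8     77  Wolves       231
7     71  Sharks       213
5     66  Sharks       198
4     43  Sharks       129
3     29   Hawks        87
1     28   Hawks        84
2     20  Sharks        60
take 3 rows with smallest games:
   games    team  games_x3
2     20  Sharks        60
1     28   Hawks        84
3     29   Hawks        87
drop duplicate team (keep=last):
   games    team  games_x3
2     20  Sharks        60
3     29   Hawks        87
The sum of column 'games_x3' is 147.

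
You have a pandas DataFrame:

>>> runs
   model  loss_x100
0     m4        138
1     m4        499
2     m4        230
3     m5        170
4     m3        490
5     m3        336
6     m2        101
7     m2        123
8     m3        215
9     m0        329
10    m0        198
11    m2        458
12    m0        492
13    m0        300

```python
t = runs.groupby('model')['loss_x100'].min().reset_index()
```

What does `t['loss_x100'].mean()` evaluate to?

164.4

group by model, min of loss_x100:
model
m0    198
m2    101
m3    215
m4    138
m5    170
Name: loss_x100, dtype: int64
reset_index():
  model  loss_x100
0    m0        198
1    m2        101
2    m3        215
3    m4        138
4    m5        170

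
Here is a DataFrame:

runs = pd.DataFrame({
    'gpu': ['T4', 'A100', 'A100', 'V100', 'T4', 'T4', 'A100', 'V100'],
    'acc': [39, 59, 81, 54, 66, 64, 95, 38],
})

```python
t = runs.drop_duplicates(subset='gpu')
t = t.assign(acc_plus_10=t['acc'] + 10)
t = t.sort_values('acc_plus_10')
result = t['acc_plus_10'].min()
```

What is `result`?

drop duplicate gpu (keep=first):
    gpu  acc
0    T4   39
1  A100   59
3  V100   54
add column acc_plus_10 = t['acc'] + 10:
    gpu  acc  acc_plus_10
0    T4   39           49
1  A100   59           69
3  V100   54           64
sort by acc_plus_10:
    gpu  acc  acc_plus_10
0    T4   39           49
3  V100   54           64
1  A100   59           69

49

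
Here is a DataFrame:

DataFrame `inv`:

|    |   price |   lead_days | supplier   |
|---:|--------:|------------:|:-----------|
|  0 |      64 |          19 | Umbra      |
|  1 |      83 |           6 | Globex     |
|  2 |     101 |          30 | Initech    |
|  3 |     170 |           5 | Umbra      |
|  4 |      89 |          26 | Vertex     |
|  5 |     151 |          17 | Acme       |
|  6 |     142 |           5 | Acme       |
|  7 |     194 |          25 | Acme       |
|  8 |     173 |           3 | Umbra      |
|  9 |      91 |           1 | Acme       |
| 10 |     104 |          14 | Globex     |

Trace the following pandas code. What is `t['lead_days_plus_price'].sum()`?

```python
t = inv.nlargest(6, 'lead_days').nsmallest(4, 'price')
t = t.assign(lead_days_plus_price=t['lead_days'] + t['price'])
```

447

take 6 rows with largest lead_days:
    price  lead_days supplier
2     101         30  Initech
4      89         26   Vertex
7     194         25     Acme
0      64         19    Umbra
5     151         17     Acme
10    104         14   Globex
take 4 rows with smallest price:
    price  lead_days supplier
0      64         19    Umbra
4      89         26   Vertex
2     101         30  Initech
10    104         14   Globex
add column lead_days_plus_price = t['lead_days'] + t['price']:
    price  lead_days supplier  lead_days_plus_price
0      64         19    Umbra                    83
4      89         26   Vertex                   115
2     101         30  Initech                   131
10    104         14   Globex                   118
The sum of column 'lead_days_plus_price' is 447.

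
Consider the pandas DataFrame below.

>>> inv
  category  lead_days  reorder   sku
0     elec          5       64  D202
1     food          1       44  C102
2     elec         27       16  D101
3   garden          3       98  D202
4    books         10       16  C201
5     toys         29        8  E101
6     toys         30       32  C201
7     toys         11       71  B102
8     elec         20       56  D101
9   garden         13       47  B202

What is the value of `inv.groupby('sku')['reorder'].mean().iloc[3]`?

group by sku, mean of reorder:
sku
B102    71.0
B202    47.0
C102    44.0
C201    24.0
D101    36.0
D202    81.0
E101     8.0
Name: reorder, dtype: float64
The value at position 3 is 24.0.

24.0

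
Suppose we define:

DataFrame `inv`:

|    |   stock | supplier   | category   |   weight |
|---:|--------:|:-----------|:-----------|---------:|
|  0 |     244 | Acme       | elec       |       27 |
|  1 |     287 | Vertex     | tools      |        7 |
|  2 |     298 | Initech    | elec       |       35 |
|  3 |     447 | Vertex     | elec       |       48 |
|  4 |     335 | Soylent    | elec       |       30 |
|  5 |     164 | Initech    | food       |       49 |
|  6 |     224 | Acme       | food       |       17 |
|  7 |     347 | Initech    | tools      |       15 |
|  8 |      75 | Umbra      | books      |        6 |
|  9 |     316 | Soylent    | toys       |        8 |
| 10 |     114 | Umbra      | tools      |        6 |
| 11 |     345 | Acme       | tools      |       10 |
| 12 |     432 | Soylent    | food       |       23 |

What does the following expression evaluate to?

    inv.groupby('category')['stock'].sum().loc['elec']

group by category, sum of stock:
category
books      75
elec     1324
food      820
tools    1093
toys      316
Name: stock, dtype: int64

1324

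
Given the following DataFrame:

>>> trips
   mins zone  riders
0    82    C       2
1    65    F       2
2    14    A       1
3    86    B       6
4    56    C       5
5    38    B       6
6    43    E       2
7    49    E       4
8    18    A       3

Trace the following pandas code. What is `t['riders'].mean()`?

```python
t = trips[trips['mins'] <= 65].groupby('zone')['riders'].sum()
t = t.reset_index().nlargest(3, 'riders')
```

filter rows where mins <= 65:
   mins zone  riders
1    65    F       2
2    14    A       1
4    56    C       5
5    38    B       6
6    43    E       2
7    49    E       4
8    18    A       3
group by zone, sum of riders:
zone
A    4
B    6
C    5
E    6
F    2
Name: riders, dtype: int64
reset_index():
  zone  riders
0    A       4
1    B       6
2    C       5
3    E       6
4    F       2
take 3 rows with largest riders:
  zone  riders
1    B       6
3    E       6
2    C       5
Finally, mean of column 'riders' = 5.66666666667.

5.66666666667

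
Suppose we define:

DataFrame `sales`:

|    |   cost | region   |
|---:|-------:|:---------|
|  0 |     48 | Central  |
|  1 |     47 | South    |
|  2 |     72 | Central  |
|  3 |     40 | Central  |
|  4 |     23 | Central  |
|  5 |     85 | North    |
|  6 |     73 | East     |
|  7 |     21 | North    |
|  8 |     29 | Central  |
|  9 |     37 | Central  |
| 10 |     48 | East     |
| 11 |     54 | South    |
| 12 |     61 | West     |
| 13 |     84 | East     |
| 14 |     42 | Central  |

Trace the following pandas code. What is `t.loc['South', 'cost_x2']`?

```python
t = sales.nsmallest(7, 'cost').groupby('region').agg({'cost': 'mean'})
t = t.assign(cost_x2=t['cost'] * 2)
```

94.0

take 7 rows with smallest cost:
    cost   region
7     21    North
4     23  Central
8     29  Central
9     37  Central
3     40  Central
14    42  Central
1     47    South
group by region, mean of cost:
         cost
region       
Central  34.2
North    21.0
South    47.0
add column cost_x2 = t['cost'] * 2:
         cost  cost_x2
region                
Central  34.2     68.4
North    21.0     42.0
South    47.0     94.0
Finally, value at row 'South', column 'cost_x2' = 94.0.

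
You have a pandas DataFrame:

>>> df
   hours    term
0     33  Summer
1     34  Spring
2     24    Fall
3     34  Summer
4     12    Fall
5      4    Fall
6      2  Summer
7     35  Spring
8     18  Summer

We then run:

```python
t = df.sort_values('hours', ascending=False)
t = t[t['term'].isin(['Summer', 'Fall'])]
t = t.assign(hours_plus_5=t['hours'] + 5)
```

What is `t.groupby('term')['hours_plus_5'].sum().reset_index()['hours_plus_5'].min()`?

sort by hours descending:
   hours    term
7     35  Spring
1     34  Spring
3     34  Summer
0     33  Summer
2     24    Fall
8     18  Summer
4     12    Fall
5      4    Fall
6      2  Summer
filter rows where term in ['Summer', 'Fall']:
   hours    term
3     34  Summer
0     33  Summer
2     24    Fall
8     18  Summer
4     12    Fall
5      4    Fall
6      2  Summer
add column hours_plus_5 = t['hours'] + 5:
   hours    term  hours_plus_5
3     34  Summer            39
0     33  Summer            38
2     24    Fall            29
8     18  Summer            23
4     12    Fall            17
5      4    Fall             9
6      2  Summer             7
group by term, sum of hours_plus_5:
term
Fall       55
Summer    107
Name: hours_plus_5, dtype: int64
reset_index():
     term  hours_plus_5
0    Fall            55
1  Summer           107
Reading off the min of column 'hours_plus_5', we get 55.

55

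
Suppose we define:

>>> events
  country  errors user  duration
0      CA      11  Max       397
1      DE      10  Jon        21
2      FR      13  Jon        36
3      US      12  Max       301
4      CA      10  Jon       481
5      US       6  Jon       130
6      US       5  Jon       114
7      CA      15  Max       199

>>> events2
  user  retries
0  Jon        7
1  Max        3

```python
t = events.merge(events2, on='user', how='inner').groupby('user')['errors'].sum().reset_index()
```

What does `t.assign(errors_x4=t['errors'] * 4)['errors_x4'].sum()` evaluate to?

328

merge on 'user' (how='inner') → 8 rows:
  country  errors user  duration  retries
0      CA      11  Max       397        3
1      DE      10  Jon        21        7
2      FR      13  Jon        36        7
3      US      12  Max       301        3
4      CA      10  Jon       481        7
5      US       6  Jon       130        7
6      US       5  Jon       114        7
7      CA      15  Max       199        3
group by user, sum of errors:
user
Jon    44
Max    38
Name: errors, dtype: int64
reset_index():
  user  errors
0  Jon      44
1  Max      38
add column errors_x4 = t['errors'] * 4:
  user  errors  errors_x4
0  Jon      44        176
1  Max      38        152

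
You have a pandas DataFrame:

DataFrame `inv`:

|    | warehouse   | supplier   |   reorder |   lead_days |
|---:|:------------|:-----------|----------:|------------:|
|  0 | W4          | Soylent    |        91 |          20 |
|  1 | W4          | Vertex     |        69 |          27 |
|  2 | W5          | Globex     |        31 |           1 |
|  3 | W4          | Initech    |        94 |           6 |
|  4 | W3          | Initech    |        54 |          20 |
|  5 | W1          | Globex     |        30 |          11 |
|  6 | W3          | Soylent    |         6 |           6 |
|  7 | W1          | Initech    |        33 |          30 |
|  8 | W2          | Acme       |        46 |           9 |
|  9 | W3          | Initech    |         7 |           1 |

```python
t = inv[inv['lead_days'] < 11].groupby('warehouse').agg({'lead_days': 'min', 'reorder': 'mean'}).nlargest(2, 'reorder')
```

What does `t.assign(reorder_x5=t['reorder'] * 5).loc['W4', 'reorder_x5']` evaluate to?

470.0

filter rows where lead_days < 11:
  warehouse supplier  reorder  lead_days
2        W5   Globex       31          1
3        W4  Initech       94          6
6        W3  Soylent        6          6
8        W2     Acme       46          9
9        W3  Initech        7          1
group by warehouse: min(lead_days), mean(reorder):
           lead_days  reorder
warehouse                    
W2                 9     46.0
W3                 1      6.5
W4                 6     94.0
W5                 1     31.0
take 2 rows with largest reorder:
           lead_days  reorder
warehouse                    
W4                 6     94.0
W2                 9     46.0
add column reorder_x5 = t['reorder'] * 5:
           lead_days  reorder  reorder_x5
warehouse                                
W4                 6     94.0       470.0
W2                 9     46.0       230.0
Hence 470.0.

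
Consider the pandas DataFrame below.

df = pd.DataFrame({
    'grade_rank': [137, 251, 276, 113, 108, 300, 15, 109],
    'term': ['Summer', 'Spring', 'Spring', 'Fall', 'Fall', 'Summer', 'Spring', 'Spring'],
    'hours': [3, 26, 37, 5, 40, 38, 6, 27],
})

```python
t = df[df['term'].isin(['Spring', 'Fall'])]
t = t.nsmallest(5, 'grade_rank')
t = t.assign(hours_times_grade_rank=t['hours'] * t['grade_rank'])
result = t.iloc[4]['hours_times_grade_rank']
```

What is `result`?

6526

filter rows where term in ['Spring', 'Fall']:
   grade_rank    term  hours
1         251  Spring     26
2         276  Spring     37
3         113    Fall      5
4         108    Fall     40
6          15  Spring      6
7         109  Spring     27
take 5 rows with smallest grade_rank:
   grade_rank    term  hours
6          15  Spring      6
4         108    Fall     40
7         109  Spring     27
3         113    Fall      5
1         251  Spring     26
add column hours_times_grade_rank = t['hours'] * t['grade_rank']:
   grade_rank    term  hours  hours_times_grade_rank
6          15  Spring      6                      90
4         108    Fall     40                    4320
7         109  Spring     27                    2943
3         113    Fall      5                     565
1         251  Spring     26                    6526
So iloc[4]['hours_times_grade_rank'] = 6526.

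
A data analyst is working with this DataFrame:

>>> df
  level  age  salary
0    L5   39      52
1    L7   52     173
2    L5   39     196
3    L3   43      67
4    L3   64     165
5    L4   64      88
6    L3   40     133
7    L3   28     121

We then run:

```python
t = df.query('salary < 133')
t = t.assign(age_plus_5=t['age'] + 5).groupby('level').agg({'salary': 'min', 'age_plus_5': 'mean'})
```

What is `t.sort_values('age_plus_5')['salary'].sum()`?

filter rows where salary < 133:
  level  age  salary
0    L5   39      52
3    L3   43      67
5    L4   64      88
7    L3   28     121
add column age_plus_5 = t['age'] + 5:
  level  age  salary  age_plus_5
0    L5   39      52          44
3    L3   43      67          48
5    L4   64      88          69
7    L3   28     121          33
group by level: min(salary), mean(age_plus_5):
       salary  age_plus_5
level                    
L3         67        40.5
L4         88        69.0
L5         52        44.0
sort by age_plus_5:
       salary  age_plus_5
level                    
L3         67        40.5
L5         52        44.0
L4         88        69.0
Reading off the sum of column 'salary', we get 207.

207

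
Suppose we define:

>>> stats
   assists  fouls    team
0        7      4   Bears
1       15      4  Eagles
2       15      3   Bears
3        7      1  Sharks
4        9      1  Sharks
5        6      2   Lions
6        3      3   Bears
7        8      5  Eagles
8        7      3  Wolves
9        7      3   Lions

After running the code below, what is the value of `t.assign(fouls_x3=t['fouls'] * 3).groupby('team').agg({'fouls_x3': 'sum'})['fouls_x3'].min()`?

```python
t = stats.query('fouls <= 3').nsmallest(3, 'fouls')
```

6

filter rows where fouls <= 3:
   assists  fouls    team
2       15      3   Bears
3        7      1  Sharks
4        9      1  Sharks
5        6      2   Lions
6        3      3   Bears
8        7      3  Wolves
9        7      3   Lions
take 3 rows with smallest fouls:
   assists  fouls    team
3        7      1  Sharks
4        9      1  Sharks
5        6      2   Lions
add column fouls_x3 = t['fouls'] * 3:
   assists  fouls    team  fouls_x3
3        7      1  Sharks         3
4        9      1  Sharks         3
5        6      2   Lions         6
group by team, sum of fouls_x3:
        fouls_x3
team            
Lions          6
Sharks         6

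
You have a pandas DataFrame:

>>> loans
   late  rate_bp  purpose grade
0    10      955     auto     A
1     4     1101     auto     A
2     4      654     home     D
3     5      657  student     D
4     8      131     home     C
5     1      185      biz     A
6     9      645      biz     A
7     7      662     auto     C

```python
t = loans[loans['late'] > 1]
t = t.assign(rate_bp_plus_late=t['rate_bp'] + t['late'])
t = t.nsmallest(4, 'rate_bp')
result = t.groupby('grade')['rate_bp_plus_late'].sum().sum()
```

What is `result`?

2113

filter rows where late > 1:
   late  rate_bp  purpose grade
0    10      955     auto     A
1     4     1101     auto     A
2     4      654     home     D
3     5      657  student     D
4     8      131     home     C
6     9      645      biz     A
7     7      662     auto     C
add column rate_bp_plus_late = t['rate_bp'] + t['late']:
   late  rate_bp  purpose grade  rate_bp_plus_late
0    10      955     auto     A                965
1     4     1101     auto     A               1105
2     4      654     home     D                658
3     5      657  student     D                662
4     8      131     home     C                139
6     9      645      biz     A                654
7     7      662     auto     C                669
take 4 rows with smallest rate_bp:
   late  rate_bp  purpose grade  rate_bp_plus_late
4     8      131     home     C                139
6     9      645      biz     A                654
2     4      654     home     D                658
3     5      657  student     D                662
group by grade, sum of rate_bp_plus_late:
grade
A     654
C     139
D    1320
Name: rate_bp_plus_late, dtype: int64
So sum() = 2113.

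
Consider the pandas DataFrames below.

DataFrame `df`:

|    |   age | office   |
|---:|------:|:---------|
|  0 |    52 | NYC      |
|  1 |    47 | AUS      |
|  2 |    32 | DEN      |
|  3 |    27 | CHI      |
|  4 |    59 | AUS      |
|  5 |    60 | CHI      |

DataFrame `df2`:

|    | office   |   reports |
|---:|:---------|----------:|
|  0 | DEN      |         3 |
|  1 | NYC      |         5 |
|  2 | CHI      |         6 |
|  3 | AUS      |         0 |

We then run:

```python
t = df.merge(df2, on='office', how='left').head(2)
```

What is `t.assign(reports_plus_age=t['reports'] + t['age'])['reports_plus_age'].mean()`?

merge on 'office' (how='left') → 6 rows:
   age office  reports
0   52    NYC        5
1   47    AUS        0
2   32    DEN        3
3   27    CHI        6
4   59    AUS        0
5   60    CHI        6
take first 2 rows:
   age office  reports
0   52    NYC        5
1   47    AUS        0
add column reports_plus_age = t['reports'] + t['age']:
   age office  reports  reports_plus_age
0   52    NYC        5                57
1   47    AUS        0                47
Taking the mean of column 'reports_plus_age' gives 52.0.

52.0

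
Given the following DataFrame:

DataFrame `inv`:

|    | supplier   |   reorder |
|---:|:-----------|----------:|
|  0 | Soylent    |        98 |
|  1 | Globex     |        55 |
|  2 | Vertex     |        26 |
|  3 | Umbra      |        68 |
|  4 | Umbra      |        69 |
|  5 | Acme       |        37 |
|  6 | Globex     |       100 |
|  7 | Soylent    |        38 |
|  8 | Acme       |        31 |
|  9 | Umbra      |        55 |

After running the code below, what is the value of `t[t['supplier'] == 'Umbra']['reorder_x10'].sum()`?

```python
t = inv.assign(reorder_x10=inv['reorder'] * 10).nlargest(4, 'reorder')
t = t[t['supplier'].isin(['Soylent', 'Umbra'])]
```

add column reorder_x10 = inv['reorder'] * 10:
  supplier  reorder  reorder_x10
0  Soylent       98          980
1   Globex       55          550
2   Vertex       26          260
3    Umbra       68          680
4    Umbra       69          690
5     Acme       37          370
6   Globex      100         1000
7  Soylent       38          380
8     Acme       31          310
9    Umbra       55          550
take 4 rows with largest reorder:
  supplier  reorder  reorder_x10
6   Globex      100         1000
0  Soylent       98          980
4    Umbra       69          690
3    Umbra       68          680
filter rows where supplier in ['Soylent', 'Umbra']:
  supplier  reorder  reorder_x10
0  Soylent       98          980
4    Umbra       69          690
3    Umbra       68          680
filter rows where supplier == 'Umbra':
  supplier  reorder  reorder_x10
4    Umbra       69          690
3    Umbra       68          680
Taking the sum of column 'reorder_x10' gives 1370.

1370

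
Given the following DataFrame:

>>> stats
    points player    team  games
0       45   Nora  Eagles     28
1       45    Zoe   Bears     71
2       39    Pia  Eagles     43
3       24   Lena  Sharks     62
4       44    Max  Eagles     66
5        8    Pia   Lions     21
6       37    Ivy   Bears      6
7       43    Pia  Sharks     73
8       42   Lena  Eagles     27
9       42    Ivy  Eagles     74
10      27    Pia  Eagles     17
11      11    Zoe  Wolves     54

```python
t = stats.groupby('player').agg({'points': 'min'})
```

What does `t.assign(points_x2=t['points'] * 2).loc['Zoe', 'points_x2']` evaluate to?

22

group by player, min of points:
        points
player        
Ivy         37
Lena        24
Max         44
Nora        45
Pia          8
Zoe         11
add column points_x2 = t['points'] * 2:
        points  points_x2
player                   
Ivy         37         74
Lena        24         48
Max         44         88
Nora        45         90
Pia          8         16
Zoe         11         22
So loc['Zoe', 'points_x2'] = 22.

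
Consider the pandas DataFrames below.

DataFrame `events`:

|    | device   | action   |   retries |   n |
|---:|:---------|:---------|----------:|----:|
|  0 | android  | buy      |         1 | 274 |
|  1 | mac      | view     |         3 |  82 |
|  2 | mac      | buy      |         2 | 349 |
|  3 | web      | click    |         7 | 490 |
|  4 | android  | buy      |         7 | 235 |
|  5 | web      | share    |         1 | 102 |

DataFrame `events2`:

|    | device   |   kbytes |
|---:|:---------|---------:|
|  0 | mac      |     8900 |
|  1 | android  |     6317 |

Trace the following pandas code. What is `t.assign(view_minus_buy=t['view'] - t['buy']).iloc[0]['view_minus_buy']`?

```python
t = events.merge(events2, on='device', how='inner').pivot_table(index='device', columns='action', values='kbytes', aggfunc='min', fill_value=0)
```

-6317

merge on 'device' (how='inner') → 4 rows:
    device action  retries    n  kbytes
0  android    buy        1  274    6317
1      mac   view        3   82    8900
2      mac    buy        2  349    8900
3  android    buy        7  235    6317
pivot: rows=device, cols=action, min(kbytes):
action    buy  view
device             
android  6317     0
mac      8900  8900
add column view_minus_buy = t['view'] - t['buy']:
action    buy  view  view_minus_buy
device                             
android  6317     0           -6317
mac      8900  8900               0
Finally, value at position 0, column 'view_minus_buy' = -6317.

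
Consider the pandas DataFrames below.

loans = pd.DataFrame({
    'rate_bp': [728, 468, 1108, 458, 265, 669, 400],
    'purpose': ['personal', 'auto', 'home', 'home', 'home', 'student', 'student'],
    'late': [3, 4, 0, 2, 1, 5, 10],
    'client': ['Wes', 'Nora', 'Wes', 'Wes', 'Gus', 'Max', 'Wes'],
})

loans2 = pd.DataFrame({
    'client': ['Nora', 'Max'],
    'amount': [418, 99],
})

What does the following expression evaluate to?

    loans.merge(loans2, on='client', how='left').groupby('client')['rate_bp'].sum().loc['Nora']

merge on 'client' (how='left') → 7 rows:
   rate_bp   purpose  late client  amount
0      728  personal     3    Wes     NaN
1      468      auto     4   Nora   418.0
2     1108      home     0    Wes     NaN
3      458      home     2    Wes     NaN
4      265      home     1    Gus     NaN
5      669   student     5    Max    99.0
6      400   student    10    Wes     NaN
group by client, sum of rate_bp:
client
Gus      265
Max      669
Nora     468
Wes     2694
Name: rate_bp, dtype: int64

468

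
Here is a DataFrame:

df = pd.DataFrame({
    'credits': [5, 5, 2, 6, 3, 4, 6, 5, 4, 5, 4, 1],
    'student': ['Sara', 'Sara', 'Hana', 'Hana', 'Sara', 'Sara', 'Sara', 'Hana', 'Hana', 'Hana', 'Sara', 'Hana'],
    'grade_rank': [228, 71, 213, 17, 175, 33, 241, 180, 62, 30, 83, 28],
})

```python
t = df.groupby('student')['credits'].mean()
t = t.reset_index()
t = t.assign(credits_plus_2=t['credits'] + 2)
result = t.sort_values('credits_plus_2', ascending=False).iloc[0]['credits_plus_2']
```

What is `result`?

group by student, mean of credits:
student
Hana    3.833333
Sara    4.500000
Name: credits, dtype: float64
reset_index():
  student   credits
0    Hana  3.833333
1    Sara  4.500000
add column credits_plus_2 = t['credits'] + 2:
  student   credits  credits_plus_2
0    Hana  3.833333        5.833333
1    Sara  4.500000        6.500000
sort by credits_plus_2 descending:
  student   credits  credits_plus_2
1    Sara  4.500000        6.500000
0    Hana  3.833333        5.833333
Then the value at position 0, column 'credits_plus_2': 6.5

6.5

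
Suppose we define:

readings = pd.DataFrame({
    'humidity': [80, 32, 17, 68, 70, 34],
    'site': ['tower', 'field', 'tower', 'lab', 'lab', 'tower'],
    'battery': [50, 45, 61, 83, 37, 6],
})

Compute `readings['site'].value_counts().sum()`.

6

value_counts of site:
site
tower    3
lab      2
field    1
Name: count, dtype: int64
Hence 6.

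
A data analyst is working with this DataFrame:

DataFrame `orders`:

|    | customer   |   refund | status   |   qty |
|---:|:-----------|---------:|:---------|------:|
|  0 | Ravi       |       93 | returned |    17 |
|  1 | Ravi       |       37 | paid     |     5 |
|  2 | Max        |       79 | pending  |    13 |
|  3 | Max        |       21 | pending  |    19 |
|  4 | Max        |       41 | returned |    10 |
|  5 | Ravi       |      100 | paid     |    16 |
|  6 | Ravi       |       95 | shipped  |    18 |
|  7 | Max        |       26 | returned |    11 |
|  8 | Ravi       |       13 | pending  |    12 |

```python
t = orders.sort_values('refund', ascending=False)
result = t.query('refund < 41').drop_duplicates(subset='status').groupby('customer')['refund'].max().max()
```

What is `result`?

37

sort by refund descending:
  customer  refund    status  qty
5     Ravi     100      paid   16
6     Ravi      95   shipped   18
0     Ravi      93  returned   17
2      Max      79   pending   13
4      Max      41  returned   10
1     Ravi      37      paid    5
7      Max      26  returned   11
3      Max      21   pending   19
8     Ravi      13   pending   12
filter rows where refund < 41:
  customer  refund    status  qty
1     Ravi      37      paid    5
7      Max      26  returned   11
3      Max      21   pending   19
8     Ravi      13   pending   12
drop duplicate status (keep=first):
  customer  refund    status  qty
1     Ravi      37      paid    5
7      Max      26  returned   11
3      Max      21   pending   19
group by customer, max of refund:
customer
Max     26
Ravi    37
Name: refund, dtype: int64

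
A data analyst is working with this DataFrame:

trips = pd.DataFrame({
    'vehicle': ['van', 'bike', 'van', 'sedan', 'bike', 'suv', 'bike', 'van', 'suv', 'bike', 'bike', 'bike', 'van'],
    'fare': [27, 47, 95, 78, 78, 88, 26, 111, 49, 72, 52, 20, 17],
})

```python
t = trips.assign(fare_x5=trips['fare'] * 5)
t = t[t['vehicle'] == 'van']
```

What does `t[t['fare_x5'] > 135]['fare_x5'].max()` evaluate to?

555

add column fare_x5 = trips['fare'] * 5:
   vehicle  fare  fare_x5
0      van    27      135
1     bike    47      235
2      van    95      475
3    sedan    78      390
4     bike    78      390
5      suv    88      440
6     bike    26      130
7      van   111      555
8      suv    49      245
9     bike    72      360
10    bike    52      260
11    bike    20      100
12     van    17       85
filter rows where vehicle == 'van':
   vehicle  fare  fare_x5
0      van    27      135
2      van    95      475
7      van   111      555
12     van    17       85
filter rows where fare_x5 > 135:
  vehicle  fare  fare_x5
2     van    95      475
7     van   111      555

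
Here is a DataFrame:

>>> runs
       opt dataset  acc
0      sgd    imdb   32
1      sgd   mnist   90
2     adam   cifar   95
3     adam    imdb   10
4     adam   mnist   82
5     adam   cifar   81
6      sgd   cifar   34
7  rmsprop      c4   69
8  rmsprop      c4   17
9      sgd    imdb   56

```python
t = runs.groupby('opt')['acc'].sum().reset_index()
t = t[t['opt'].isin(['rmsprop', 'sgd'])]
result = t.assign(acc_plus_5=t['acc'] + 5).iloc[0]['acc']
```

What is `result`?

86

group by opt, sum of acc:
opt
adam       268
rmsprop     86
sgd        212
Name: acc, dtype: int64
reset_index():
       opt  acc
0     adam  268
1  rmsprop   86
2      sgd  212
filter rows where opt in ['rmsprop', 'sgd']:
       opt  acc
1  rmsprop   86
2      sgd  212
add column acc_plus_5 = t['acc'] + 5:
       opt  acc  acc_plus_5
1  rmsprop   86          91
2      sgd  212         217
Reading off the value at position 0, column 'acc', we get 86.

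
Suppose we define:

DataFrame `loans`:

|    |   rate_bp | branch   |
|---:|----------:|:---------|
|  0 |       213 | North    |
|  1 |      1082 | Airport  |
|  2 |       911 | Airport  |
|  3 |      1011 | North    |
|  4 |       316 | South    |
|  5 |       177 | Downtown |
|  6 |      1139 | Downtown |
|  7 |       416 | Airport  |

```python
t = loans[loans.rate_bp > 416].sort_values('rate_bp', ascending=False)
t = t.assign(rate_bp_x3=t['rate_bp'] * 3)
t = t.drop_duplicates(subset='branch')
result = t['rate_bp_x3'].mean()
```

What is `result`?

filter rows where rate_bp > 416:
   rate_bp    branch
1     1082   Airport
2      911   Airport
3     1011     North
6     1139  Downtown
sort by rate_bp descending:
   rate_bp    branch
6     1139  Downtown
1     1082   Airport
3     1011     North
2      911   Airport
add column rate_bp_x3 = t['rate_bp'] * 3:
   rate_bp    branch  rate_bp_x3
6     1139  Downtown        3417
1     1082   Airport        3246
3     1011     North        3033
2      911   Airport        2733
drop duplicate branch (keep=first):
   rate_bp    branch  rate_bp_x3
6     1139  Downtown        3417
1     1082   Airport        3246
3     1011     North        3033
Taking the mean of column 'rate_bp_x3' gives 3232.0.

3232.0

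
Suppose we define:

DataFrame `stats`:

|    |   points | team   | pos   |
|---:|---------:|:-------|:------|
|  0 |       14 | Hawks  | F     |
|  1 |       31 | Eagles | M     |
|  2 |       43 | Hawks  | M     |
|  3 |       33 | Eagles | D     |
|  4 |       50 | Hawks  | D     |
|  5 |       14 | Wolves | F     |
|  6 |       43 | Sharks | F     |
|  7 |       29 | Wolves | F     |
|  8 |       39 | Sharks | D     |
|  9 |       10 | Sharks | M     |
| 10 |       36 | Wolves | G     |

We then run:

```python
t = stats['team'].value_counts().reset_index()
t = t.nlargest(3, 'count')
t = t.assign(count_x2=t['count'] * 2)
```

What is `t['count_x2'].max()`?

value_counts of team:
team
Hawks     3
Wolves    3
Sharks    3
Eagles    2
Name: count, dtype: int64
reset_index():
     team  count
0   Hawks      3
1  Wolves      3
2  Sharks      3
3  Eagles      2
take 3 rows with largest count:
     team  count
0   Hawks      3
1  Wolves      3
2  Sharks      3
add column count_x2 = t['count'] * 2:
     team  count  count_x2
0   Hawks      3         6
1  Wolves      3         6
2  Sharks      3         6
The max of column 'count_x2' is 6.

6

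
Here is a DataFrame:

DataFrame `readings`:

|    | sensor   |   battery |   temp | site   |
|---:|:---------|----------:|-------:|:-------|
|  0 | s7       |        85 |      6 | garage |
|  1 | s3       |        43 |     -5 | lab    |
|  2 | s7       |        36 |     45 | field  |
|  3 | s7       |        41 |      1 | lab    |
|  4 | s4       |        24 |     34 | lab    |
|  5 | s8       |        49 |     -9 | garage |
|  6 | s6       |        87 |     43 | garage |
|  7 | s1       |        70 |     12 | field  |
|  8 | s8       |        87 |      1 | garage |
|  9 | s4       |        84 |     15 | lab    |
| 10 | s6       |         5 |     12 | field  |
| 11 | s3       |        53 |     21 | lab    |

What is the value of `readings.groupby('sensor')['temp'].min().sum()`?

26

group by sensor, min of temp:
sensor
s1    12
s3    -5
s4    15
s6    12
s7     1
s8    -9
Name: temp, dtype: int64
Then the sum of the resulting series: 26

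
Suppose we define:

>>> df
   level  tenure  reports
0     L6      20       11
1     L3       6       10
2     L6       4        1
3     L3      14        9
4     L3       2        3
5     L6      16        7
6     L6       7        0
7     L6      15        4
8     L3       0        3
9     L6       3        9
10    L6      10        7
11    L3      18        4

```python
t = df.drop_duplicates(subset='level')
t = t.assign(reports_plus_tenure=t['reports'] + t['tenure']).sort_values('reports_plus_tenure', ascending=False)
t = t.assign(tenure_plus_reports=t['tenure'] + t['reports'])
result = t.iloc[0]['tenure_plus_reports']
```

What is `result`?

drop duplicate level (keep=first):
  level  tenure  reports
0    L6      20       11
1    L3       6       10
add column reports_plus_tenure = t['reports'] + t['tenure']:
  level  tenure  reports  reports_plus_tenure
0    L6      20       11                   31
1    L3       6       10                   16
sort by reports_plus_tenure descending:
  level  tenure  reports  reports_plus_tenure
0    L6      20       11                   31
1    L3       6       10                   16
add column tenure_plus_reports = t['tenure'] + t['reports']:
  level  tenure  reports  reports_plus_tenure  tenure_plus_reports
0    L6      20       11                   31                   31
1    L3       6       10                   16                   16
The value at position 0, column 'tenure_plus_reports' is 31.

31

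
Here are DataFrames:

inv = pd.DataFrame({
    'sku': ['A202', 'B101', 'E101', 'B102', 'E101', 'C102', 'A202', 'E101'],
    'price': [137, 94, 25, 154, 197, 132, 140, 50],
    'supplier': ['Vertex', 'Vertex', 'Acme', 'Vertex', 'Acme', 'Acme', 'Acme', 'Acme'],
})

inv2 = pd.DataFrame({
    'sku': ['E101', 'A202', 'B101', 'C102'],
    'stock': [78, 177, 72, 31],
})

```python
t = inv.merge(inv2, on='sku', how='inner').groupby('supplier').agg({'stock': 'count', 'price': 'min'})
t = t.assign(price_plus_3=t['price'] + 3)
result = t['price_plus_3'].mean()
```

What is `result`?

62.5

merge on 'sku' (how='inner') → 7 rows:
    sku  price supplier  stock
0  A202    137   Vertex    177
1  B101     94   Vertex     72
2  E101     25     Acme     78
3  E101    197     Acme     78
4  C102    132     Acme     31
5  A202    140     Acme    177
6  E101     50     Acme     78
group by supplier: count(stock), min(price):
          stock  price
supplier              
Acme          5     25
Vertex        2     94
add column price_plus_3 = t['price'] + 3:
          stock  price  price_plus_3
supplier                            
Acme          5     25            28
Vertex        2     94            97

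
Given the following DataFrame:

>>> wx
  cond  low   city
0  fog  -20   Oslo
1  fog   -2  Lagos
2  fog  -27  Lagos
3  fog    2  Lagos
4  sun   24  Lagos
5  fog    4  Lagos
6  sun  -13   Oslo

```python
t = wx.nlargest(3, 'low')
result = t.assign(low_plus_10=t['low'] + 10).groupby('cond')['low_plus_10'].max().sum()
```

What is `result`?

take 3 rows with largest low:
  cond  low   city
4  sun   24  Lagos
5  fog    4  Lagos
3  fog    2  Lagos
add column low_plus_10 = t['low'] + 10:
  cond  low   city  low_plus_10
4  sun   24  Lagos           34
5  fog    4  Lagos           14
3  fog    2  Lagos           12
group by cond, max of low_plus_10:
cond
fog    14
sun    34
Name: low_plus_10, dtype: int64
The sum of the resulting series is 48.

48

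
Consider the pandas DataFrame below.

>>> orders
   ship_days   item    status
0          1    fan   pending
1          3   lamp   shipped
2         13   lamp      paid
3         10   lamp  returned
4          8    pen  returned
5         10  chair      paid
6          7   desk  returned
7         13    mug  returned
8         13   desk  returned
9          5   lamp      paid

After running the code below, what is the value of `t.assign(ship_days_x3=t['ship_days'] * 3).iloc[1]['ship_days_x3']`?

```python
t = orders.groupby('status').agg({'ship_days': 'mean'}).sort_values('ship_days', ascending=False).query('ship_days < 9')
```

group by status, mean of ship_days:
          ship_days
status             
paid       9.333333
pending    1.000000
returned  10.200000
shipped    3.000000
sort by ship_days descending:
          ship_days
status             
returned  10.200000
paid       9.333333
shipped    3.000000
pending    1.000000
filter rows where ship_days < 9:
         ship_days
status            
shipped        3.0
pending        1.0
add column ship_days_x3 = t['ship_days'] * 3:
         ship_days  ship_days_x3
status                          
shipped        3.0           9.0
pending        1.0           3.0

3.0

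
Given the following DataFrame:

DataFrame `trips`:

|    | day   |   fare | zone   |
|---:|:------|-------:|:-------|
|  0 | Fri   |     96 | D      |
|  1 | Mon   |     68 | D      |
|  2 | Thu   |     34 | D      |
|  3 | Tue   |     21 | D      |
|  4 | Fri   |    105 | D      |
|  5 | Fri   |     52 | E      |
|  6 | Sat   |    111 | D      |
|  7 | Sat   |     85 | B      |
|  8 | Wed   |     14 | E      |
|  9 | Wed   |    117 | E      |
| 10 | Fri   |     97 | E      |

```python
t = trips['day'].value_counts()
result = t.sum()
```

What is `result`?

11

value_counts of day:
day
Fri    4
Sat    2
Wed    2
Mon    1
Thu    1
Tue    1
Name: count, dtype: int64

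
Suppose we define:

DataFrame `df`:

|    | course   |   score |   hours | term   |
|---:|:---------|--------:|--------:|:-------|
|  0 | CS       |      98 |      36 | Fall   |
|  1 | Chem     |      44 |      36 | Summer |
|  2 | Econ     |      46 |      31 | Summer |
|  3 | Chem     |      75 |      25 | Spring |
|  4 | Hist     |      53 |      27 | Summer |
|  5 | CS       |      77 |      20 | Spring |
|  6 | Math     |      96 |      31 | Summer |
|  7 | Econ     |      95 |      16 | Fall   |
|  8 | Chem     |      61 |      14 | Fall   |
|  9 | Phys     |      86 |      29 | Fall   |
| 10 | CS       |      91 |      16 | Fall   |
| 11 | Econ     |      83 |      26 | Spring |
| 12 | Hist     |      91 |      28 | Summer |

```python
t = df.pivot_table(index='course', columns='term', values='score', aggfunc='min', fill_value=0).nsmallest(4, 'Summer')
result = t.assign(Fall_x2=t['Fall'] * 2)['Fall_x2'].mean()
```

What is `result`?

pivot: rows=course, cols=term, min(score):
term    Fall  Spring  Summer
course                      
CS        91      77       0
Chem      61      75      44
Econ      95      83      46
Hist       0       0      53
Math       0       0      96
Phys      86       0       0
take 4 rows with smallest Summer:
term    Fall  Spring  Summer
course                      
CS        91      77       0
Phys      86       0       0
Chem      61      75      44
Econ      95      83      46
add column Fall_x2 = t['Fall'] * 2:
term    Fall  Spring  Summer  Fall_x2
course                               
CS        91      77       0      182
Phys      86       0       0      172
Chem      61      75      44      122
Econ      95      83      46      190
Hence 166.5.

166.5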